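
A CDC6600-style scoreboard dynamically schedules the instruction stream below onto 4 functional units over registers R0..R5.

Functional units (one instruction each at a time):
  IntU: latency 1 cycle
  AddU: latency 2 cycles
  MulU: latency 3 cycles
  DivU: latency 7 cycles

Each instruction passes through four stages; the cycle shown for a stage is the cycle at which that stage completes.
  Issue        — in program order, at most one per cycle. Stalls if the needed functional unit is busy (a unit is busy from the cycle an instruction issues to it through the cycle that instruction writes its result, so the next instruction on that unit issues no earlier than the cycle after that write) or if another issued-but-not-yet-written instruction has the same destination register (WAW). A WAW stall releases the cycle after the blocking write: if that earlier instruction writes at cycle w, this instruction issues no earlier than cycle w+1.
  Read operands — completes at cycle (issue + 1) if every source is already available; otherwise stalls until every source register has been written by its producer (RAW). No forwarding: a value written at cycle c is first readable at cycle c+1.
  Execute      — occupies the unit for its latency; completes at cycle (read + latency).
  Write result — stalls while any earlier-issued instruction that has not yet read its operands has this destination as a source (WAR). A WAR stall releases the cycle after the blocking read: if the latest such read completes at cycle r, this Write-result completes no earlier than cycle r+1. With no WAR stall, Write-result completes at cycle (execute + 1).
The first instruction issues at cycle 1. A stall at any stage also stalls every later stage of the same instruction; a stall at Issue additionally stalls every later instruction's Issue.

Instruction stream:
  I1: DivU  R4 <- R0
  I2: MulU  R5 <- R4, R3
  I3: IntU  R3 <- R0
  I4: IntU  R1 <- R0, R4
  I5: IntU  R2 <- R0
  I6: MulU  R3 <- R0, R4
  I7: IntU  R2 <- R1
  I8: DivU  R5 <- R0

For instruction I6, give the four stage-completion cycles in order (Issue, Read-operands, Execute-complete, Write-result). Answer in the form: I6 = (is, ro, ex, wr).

I6 = (18, 19, 22, 23)

I1  is:1  ro:2  ex:9  wr:10
I2  is:2  ro:11  ex:14  wr:15  — RAW R4: wait I1 write@10
I3  is:3  ro:4  ex:5  wr:12  — WAR R3: wait I2 read@11
I4  is:13  ro:14  ex:15  wr:16  — struct: IntU busy until I3 writes@12
I5  is:17  ro:18  ex:19  wr:20  — struct: IntU busy until I4 writes@16
I6  is:18  ro:19  ex:22  wr:23
I7  is:21  ro:22  ex:23  wr:24  — struct: IntU busy until I5 writes@20
I8  is:22  ro:23  ex:30  wr:31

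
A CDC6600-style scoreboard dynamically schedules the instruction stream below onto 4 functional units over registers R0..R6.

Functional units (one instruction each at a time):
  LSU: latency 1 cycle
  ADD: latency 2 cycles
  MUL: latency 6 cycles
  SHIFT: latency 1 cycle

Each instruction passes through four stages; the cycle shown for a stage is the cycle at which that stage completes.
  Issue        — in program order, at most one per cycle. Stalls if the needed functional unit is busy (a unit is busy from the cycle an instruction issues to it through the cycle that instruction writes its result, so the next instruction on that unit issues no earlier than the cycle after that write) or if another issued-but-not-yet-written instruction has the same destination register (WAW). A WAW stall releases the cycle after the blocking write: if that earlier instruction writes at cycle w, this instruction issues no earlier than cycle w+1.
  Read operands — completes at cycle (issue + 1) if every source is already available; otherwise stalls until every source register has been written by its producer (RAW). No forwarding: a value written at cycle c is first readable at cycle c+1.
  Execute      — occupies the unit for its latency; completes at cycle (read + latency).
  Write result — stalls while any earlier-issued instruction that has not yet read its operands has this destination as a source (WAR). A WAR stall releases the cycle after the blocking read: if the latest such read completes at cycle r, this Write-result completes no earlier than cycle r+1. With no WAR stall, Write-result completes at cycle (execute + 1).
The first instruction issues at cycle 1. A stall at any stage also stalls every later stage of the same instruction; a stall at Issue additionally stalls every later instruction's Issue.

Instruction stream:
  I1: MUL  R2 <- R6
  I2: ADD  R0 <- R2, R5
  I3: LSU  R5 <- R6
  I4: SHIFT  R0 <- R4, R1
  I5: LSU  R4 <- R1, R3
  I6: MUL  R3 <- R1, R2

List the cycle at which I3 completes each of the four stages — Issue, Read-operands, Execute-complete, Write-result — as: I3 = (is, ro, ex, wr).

I3 = (3, 4, 5, 11)

I1  is:1  ro:2  ex:8  wr:9
I2  is:2  ro:10  ex:12  wr:13  — RAW R2: wait I1 write@9
I3  is:3  ro:4  ex:5  wr:11  — WAR R5: wait I2 read@10
I4  is:14  ro:15  ex:16  wr:17  — WAW R0: wait I2 write@13
I5  is:15  ro:16  ex:17  wr:18
I6  is:16  ro:17  ex:23  wr:24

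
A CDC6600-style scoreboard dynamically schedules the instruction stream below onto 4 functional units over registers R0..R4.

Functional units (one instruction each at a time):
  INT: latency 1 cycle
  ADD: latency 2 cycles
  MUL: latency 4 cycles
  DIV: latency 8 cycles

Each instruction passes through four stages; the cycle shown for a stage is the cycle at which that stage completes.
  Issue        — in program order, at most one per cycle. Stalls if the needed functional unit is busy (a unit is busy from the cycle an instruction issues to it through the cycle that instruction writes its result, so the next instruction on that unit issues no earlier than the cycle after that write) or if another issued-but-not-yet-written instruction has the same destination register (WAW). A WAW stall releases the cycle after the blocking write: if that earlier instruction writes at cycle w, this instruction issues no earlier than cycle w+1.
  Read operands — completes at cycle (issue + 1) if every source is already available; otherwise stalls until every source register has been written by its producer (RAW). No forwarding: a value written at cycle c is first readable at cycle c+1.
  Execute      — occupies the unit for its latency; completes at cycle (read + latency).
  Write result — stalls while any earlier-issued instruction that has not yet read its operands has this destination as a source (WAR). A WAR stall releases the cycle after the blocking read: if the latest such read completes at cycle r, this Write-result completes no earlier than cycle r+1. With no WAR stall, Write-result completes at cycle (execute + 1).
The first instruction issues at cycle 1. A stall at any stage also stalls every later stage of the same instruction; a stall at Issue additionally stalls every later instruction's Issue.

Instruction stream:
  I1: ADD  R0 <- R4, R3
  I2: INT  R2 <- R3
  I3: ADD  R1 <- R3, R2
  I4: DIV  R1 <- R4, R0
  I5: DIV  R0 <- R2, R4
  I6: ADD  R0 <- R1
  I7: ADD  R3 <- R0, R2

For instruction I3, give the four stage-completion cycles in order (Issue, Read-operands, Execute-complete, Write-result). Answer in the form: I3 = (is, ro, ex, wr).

1) issue 1, read 2, done 4, write 5
2) issue 2, read 3, done 4, write 5
3) issue 6, read 7, done 9, write 10  <struct: ADD busy until I1 writes@5>
4) issue 11, read 12, done 20, write 21  <WAW R1: wait I3 write@10>
5) issue 22, read 23, done 31, write 32  <struct: DIV busy until I4 writes@21>
6) issue 33, read 34, done 36, write 37  <WAW R0: wait I5 write@32>
7) issue 38, read 39, done 41, write 42  <struct: ADD busy until I6 writes@37>

I3 = (6, 7, 9, 10)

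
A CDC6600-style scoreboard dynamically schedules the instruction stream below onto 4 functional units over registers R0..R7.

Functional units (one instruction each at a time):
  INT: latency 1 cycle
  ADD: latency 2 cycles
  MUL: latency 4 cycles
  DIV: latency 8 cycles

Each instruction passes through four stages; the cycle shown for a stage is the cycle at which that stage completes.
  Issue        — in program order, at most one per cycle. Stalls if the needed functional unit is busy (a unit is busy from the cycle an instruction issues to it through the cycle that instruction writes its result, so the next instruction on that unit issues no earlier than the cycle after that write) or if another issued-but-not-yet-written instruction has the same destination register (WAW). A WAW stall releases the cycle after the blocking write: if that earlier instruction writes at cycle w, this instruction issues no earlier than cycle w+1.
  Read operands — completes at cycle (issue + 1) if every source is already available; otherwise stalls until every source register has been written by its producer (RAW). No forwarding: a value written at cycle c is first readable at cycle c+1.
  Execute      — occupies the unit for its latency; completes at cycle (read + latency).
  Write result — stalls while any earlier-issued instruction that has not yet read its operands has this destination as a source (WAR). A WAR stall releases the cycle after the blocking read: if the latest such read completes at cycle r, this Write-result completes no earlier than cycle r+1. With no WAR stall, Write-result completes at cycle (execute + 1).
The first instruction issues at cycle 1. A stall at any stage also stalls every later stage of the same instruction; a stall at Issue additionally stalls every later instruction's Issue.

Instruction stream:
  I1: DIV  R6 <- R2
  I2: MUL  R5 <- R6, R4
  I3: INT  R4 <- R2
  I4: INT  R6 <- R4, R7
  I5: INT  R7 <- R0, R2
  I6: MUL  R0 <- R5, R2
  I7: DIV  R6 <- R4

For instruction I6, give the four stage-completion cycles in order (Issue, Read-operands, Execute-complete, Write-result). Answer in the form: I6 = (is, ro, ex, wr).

I6 = (19, 20, 24, 25)

[I1] 1/2/10/11
[I2] 2/12/16/17  (RAW R6: wait I1 write@11)
[I3] 3/4/5/13  (WAR R4: wait I2 read@12)
[I4] 14/15/16/17  (struct: INT busy until I3 writes@13)
[I5] 18/19/20/21  (struct: INT busy until I4 writes@17)
[I6] 19/20/24/25
[I7] 20/21/29/30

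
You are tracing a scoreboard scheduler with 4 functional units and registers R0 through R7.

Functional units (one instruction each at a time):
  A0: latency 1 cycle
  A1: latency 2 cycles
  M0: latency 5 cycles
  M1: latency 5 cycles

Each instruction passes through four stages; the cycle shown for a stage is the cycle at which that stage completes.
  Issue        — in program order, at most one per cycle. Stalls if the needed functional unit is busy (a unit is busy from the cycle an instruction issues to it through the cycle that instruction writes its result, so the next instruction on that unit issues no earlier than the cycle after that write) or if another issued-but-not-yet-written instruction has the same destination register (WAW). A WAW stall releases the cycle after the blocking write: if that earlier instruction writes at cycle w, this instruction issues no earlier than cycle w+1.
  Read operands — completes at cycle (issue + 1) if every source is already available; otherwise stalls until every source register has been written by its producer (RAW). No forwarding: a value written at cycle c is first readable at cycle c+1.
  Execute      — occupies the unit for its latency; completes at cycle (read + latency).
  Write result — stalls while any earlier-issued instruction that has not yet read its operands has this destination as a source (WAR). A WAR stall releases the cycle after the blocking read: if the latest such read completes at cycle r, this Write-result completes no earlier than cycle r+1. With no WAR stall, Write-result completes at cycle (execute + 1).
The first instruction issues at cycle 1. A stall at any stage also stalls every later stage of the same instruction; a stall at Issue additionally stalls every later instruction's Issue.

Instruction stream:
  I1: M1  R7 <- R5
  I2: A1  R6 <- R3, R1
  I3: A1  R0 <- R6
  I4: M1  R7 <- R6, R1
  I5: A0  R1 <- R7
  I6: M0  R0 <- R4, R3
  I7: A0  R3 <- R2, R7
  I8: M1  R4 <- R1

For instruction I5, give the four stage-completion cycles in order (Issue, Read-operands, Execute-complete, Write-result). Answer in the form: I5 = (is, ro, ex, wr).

cycle 1: I1 issues→M1
cycle 2: I1 reads, I2 issues→A1
cycle 3: I2 reads
cycle 5: I2 exec-done
cycle 6: I2 writes R6
cycle 7: I1 exec-done, I3 issues→A1
cycle 8: I1 writes R7, I3 reads
cycle 9: I4 issues→M1
cycle 10: I3 exec-done, I4 reads, I5 issues→A0
cycle 11: I3 writes R0
cycle 12: I6 issues→M0
cycle 13: I6 reads
cycle 15: I4 exec-done
cycle 16: I4 writes R7
cycle 17: I5 reads
cycle 18: I5 exec-done, I6 exec-done
cycle 19: I5 writes R1, I6 writes R0
cycle 20: I7 issues→A0
cycle 21: I7 reads, I8 issues→M1
cycle 22: I7 exec-done, I8 reads
cycle 23: I7 writes R3
cycle 27: I8 exec-done
cycle 28: I8 writes R4

I5 = (10, 17, 18, 19)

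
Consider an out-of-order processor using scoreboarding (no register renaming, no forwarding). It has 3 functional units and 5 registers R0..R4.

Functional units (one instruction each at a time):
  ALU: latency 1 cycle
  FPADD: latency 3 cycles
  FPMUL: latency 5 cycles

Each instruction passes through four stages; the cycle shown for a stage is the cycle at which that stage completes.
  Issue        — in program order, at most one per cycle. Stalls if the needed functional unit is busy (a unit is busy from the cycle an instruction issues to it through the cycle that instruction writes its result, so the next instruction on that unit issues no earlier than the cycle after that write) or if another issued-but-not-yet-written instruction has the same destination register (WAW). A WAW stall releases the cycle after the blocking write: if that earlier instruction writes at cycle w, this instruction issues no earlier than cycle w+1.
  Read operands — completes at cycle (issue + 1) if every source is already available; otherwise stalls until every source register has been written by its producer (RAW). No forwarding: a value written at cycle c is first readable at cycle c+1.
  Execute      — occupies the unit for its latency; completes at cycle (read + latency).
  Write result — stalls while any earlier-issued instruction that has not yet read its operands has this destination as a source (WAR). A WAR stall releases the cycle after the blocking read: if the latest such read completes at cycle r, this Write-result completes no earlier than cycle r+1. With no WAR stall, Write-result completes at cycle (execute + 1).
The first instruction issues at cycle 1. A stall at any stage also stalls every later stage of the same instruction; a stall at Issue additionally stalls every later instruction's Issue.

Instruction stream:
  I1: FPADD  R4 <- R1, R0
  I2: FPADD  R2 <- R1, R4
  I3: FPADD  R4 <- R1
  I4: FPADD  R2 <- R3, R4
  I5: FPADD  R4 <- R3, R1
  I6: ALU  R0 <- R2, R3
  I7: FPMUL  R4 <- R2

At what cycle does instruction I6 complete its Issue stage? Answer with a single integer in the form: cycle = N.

cycle = 26

I1: IS=1 RO=2 EX=5 WR=6
I2: IS=7 RO=8 EX=11 WR=12  [struct: FPADD busy until I1 writes@6]
I3: IS=13 RO=14 EX=17 WR=18  [struct: FPADD busy until I2 writes@12]
I4: IS=19 RO=20 EX=23 WR=24  [struct: FPADD busy until I3 writes@18]
I5: IS=25 RO=26 EX=29 WR=30  [struct: FPADD busy until I4 writes@24]
I6: IS=26 RO=27 EX=28 WR=29
I7: IS=31 RO=32 EX=37 WR=38  [WAW R4: wait I5 write@30]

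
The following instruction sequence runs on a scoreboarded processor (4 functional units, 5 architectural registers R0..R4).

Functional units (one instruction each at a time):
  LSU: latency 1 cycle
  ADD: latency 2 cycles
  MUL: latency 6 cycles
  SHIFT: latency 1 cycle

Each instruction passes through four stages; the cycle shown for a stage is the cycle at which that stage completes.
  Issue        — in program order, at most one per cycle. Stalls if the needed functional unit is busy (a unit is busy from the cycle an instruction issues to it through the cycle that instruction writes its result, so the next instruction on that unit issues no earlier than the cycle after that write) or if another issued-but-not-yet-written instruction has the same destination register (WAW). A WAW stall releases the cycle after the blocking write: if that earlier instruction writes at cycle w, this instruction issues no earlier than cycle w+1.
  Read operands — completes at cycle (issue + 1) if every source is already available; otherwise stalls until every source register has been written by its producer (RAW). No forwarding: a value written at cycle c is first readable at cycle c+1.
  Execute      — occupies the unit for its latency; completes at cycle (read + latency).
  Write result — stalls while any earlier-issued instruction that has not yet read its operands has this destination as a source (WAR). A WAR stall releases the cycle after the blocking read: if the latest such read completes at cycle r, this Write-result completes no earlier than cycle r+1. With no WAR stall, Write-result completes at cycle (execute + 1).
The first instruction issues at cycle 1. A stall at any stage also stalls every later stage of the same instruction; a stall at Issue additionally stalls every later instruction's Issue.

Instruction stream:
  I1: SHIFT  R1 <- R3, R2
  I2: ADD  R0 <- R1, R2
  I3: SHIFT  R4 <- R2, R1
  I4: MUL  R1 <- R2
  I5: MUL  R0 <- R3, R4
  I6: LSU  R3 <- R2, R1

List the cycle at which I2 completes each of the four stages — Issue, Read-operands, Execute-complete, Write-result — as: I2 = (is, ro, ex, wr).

  I1 | 1 | 2 | 3 | 4
  I2 | 2 | 5 | 7 | 8   RAW R1: wait I1 write@4
  I3 | 5 | 6 | 7 | 8   struct: SHIFT busy until I1 writes@4
  I4 | 6 | 7 | 13 | 14
  I5 | 15 | 16 | 22 | 23   struct: MUL busy until I4 writes@14
  I6 | 16 | 17 | 18 | 19

I2 = (2, 5, 7, 8)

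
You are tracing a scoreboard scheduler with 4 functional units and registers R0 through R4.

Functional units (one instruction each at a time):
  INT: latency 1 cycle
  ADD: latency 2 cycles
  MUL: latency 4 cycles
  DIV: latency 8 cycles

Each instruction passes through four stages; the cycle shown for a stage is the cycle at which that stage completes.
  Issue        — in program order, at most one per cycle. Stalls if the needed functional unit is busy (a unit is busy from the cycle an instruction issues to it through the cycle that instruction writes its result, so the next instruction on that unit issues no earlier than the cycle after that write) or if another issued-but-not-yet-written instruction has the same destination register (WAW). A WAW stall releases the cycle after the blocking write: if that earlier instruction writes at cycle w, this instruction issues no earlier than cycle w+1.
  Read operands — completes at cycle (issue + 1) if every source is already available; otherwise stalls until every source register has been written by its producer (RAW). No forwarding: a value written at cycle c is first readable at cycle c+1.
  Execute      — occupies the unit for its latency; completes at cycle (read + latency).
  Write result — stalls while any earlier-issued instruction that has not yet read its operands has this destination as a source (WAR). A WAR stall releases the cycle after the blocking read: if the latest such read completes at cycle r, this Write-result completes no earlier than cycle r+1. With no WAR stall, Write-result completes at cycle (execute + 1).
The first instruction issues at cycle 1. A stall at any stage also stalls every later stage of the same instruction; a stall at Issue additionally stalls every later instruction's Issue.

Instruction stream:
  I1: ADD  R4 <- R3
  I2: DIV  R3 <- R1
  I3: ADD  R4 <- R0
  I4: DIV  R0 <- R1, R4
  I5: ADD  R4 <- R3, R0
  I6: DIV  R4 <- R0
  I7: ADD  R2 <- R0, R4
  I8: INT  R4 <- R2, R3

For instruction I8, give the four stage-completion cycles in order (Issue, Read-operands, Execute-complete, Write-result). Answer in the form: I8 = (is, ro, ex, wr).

I8 = (39, 43, 44, 45)

I1: IS=1 RO=2 EX=4 WR=5
I2: IS=2 RO=3 EX=11 WR=12
I3: IS=6 RO=7 EX=9 WR=10  [struct: ADD busy until I1 writes@5]
I4: IS=13 RO=14 EX=22 WR=23  [struct: DIV busy until I2 writes@12]
I5: IS=14 RO=24 EX=26 WR=27  [RAW R0: wait I4 write@23]
I6: IS=28 RO=29 EX=37 WR=38  [WAW R4: wait I5 write@27]
I7: IS=29 RO=39 EX=41 WR=42  [RAW R4: wait I6 write@38]
I8: IS=39 RO=43 EX=44 WR=45  [WAW R4: wait I6 write@38; RAW R2: wait I7 write@42]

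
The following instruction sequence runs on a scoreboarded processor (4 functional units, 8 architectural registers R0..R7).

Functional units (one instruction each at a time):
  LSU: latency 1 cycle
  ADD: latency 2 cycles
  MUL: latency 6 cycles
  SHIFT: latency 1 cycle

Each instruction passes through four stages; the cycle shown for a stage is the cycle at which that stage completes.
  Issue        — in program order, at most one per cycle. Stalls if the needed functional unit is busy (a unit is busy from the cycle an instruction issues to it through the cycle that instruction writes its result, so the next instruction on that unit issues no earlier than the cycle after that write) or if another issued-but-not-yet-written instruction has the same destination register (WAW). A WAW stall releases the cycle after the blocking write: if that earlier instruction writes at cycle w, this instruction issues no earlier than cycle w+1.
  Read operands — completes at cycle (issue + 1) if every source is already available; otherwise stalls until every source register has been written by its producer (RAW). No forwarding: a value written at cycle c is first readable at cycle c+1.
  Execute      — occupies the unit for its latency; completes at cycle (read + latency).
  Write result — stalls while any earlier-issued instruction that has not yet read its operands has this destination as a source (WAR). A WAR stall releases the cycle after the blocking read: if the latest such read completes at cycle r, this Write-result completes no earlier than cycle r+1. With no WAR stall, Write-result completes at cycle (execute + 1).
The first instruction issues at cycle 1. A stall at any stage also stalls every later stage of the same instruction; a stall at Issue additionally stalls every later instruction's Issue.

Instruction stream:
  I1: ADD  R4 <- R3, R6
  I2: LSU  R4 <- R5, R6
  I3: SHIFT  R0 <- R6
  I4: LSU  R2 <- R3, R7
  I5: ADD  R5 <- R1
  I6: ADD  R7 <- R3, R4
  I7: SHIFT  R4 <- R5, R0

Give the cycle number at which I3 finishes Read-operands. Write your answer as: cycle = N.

cycle = 8

I1  is:1  ro:2  ex:4  wr:5
I2  is:6  ro:7  ex:8  wr:9  — WAW R4: wait I1 write@5
I3  is:7  ro:8  ex:9  wr:10
I4  is:10  ro:11  ex:12  wr:13  — struct: LSU busy until I2 writes@9
I5  is:11  ro:12  ex:14  wr:15
I6  is:16  ro:17  ex:19  wr:20  — struct: ADD busy until I5 writes@15
I7  is:17  ro:18  ex:19  wr:20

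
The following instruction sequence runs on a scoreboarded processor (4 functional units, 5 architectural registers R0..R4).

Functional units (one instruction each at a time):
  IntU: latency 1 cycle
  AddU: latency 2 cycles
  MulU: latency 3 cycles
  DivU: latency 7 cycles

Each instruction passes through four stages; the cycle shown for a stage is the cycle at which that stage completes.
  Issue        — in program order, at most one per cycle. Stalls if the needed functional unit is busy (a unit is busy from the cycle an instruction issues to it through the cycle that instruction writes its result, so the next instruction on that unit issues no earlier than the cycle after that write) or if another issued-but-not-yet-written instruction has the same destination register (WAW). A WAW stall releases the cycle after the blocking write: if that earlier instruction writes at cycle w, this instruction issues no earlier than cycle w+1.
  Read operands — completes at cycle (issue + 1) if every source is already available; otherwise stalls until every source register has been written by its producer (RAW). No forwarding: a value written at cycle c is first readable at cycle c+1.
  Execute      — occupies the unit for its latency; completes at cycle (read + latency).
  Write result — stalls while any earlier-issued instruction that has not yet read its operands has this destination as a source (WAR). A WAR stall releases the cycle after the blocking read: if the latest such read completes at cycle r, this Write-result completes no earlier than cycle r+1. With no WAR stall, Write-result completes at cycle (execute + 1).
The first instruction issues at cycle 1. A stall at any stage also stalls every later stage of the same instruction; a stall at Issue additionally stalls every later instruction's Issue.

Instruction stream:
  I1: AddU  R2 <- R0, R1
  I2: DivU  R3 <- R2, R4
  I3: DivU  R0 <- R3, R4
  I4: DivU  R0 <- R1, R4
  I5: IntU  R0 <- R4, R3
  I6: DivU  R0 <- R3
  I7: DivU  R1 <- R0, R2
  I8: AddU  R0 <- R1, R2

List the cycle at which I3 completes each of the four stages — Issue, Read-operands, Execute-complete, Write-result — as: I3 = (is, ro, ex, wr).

t=1  I1 dispatched to AddU
t=2  I1 operands ready, I2 dispatched to DivU
t=4  I1 complete
t=5  R2←I1
t=6  I2 operands ready
t=13  I2 complete
t=14  R3←I2
t=15  I3 dispatched to DivU
t=16  I3 operands ready
t=23  I3 complete
t=24  R0←I3
t=25  I4 dispatched to DivU
t=26  I4 operands ready
t=33  I4 complete
t=34  R0←I4
t=35  I5 dispatched to IntU
t=36  I5 operands ready
t=37  I5 complete
t=38  R0←I5
t=39  I6 dispatched to DivU
t=40  I6 operands ready
t=47  I6 complete
t=48  R0←I6
t=49  I7 dispatched to DivU
t=50  I7 operands ready, I8 dispatched to AddU
t=57  I7 complete
t=58  R1←I7
t=59  I8 operands ready
t=61  I8 complete
t=62  R0←I8

I3 = (15, 16, 23, 24)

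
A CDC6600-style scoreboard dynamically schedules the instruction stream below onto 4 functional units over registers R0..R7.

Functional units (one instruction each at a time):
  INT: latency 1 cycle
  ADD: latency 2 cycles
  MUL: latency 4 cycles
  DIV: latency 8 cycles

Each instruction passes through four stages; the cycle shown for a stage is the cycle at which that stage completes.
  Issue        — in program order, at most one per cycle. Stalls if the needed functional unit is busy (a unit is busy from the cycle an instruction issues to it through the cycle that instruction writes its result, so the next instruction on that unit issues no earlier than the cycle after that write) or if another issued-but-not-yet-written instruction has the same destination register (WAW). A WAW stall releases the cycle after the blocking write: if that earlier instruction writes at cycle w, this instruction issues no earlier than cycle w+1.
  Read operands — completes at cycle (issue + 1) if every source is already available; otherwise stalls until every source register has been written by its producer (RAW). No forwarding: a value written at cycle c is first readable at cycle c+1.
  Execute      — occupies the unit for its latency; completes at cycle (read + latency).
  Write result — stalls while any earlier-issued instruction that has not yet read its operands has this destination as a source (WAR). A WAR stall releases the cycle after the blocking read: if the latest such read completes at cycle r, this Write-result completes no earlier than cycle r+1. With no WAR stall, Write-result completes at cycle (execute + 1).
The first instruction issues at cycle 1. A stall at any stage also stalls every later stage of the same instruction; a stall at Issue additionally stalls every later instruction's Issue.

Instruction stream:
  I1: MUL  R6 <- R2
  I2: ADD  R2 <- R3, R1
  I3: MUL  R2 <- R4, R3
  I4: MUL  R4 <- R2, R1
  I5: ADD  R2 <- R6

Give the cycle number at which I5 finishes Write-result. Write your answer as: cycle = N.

c1: I1 issues→MUL
c2: I1 reads · I2 issues→ADD
c3: I2 reads
c5: I2 exec-done
c6: I1 exec-done · I2 writes R2
c7: I1 writes R6
c8: I3 issues→MUL
c9: I3 reads
c13: I3 exec-done
c14: I3 writes R2
c15: I4 issues→MUL
c16: I4 reads · I5 issues→ADD
c17: I5 reads
c19: I5 exec-done
c20: I4 exec-done · I5 writes R2
c21: I4 writes R4

cycle = 20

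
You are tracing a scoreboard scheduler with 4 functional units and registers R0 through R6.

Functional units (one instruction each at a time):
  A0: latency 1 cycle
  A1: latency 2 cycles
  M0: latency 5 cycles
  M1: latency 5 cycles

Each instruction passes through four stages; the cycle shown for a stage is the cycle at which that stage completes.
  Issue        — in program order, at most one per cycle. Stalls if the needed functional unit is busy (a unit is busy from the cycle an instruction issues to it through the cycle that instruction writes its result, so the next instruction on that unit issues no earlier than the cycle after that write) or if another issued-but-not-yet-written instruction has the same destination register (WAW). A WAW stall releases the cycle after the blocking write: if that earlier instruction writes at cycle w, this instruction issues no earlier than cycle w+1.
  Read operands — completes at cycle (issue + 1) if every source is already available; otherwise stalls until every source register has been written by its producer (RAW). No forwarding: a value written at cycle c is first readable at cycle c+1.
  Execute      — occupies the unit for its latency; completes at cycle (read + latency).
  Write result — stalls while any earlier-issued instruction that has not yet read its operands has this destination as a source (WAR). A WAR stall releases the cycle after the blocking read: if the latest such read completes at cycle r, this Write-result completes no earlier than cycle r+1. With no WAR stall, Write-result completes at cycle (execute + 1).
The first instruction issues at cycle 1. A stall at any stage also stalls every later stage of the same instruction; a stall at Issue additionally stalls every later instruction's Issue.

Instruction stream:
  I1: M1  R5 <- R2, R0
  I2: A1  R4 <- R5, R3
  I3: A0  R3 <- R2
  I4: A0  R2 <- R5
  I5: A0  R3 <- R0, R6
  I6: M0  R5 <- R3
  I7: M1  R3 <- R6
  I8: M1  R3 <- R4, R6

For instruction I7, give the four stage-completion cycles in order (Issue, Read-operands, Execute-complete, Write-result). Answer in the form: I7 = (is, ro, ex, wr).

I1: IS=1 RO=2 EX=7 WR=8
I2: IS=2 RO=9 EX=11 WR=12  [RAW R5: wait I1 write@8]
I3: IS=3 RO=4 EX=5 WR=10  [WAR R3: wait I2 read@9]
I4: IS=11 RO=12 EX=13 WR=14  [struct: A0 busy until I3 writes@10]
I5: IS=15 RO=16 EX=17 WR=18  [struct: A0 busy until I4 writes@14]
I6: IS=16 RO=19 EX=24 WR=25  [RAW R3: wait I5 write@18]
I7: IS=19 RO=20 EX=25 WR=26  [WAW R3: wait I5 write@18]
I8: IS=27 RO=28 EX=33 WR=34  [struct: M1 busy until I7 writes@26]

I7 = (19, 20, 25, 26)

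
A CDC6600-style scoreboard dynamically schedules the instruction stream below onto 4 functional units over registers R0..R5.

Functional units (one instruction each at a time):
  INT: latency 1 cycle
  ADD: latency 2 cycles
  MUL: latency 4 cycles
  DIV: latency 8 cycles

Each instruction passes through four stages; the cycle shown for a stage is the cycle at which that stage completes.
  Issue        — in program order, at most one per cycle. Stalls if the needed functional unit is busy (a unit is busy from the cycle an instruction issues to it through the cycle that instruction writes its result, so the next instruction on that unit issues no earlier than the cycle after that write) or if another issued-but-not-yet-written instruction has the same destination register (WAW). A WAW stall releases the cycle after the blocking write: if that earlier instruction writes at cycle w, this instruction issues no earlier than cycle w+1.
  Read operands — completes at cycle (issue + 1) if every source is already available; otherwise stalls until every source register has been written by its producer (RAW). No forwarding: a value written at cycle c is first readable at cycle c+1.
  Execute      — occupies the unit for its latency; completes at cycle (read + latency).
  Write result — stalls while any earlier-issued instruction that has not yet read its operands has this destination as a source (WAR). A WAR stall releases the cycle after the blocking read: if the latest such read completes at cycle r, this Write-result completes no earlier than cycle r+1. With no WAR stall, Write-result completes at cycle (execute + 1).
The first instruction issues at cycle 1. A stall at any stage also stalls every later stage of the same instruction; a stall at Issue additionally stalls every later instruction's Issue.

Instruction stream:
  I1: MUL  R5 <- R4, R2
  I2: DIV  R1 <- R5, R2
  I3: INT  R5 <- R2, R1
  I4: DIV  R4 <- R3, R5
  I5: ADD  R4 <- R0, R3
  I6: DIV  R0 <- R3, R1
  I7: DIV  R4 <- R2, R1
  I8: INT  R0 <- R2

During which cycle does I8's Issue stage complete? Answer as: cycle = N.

cycle = 44

c1: issue I1 (MUL)
c2: I1 read-ops, issue I2 (DIV)
c6: I1 finished on MUL
c7: I1→R5
c8: I2 read-ops, issue I3 (INT)
c16: I2 finished on DIV
c17: I2→R1
c18: I3 read-ops, issue I4 (DIV)
c19: I3 finished on INT
c20: I3→R5
c21: I4 read-ops
c29: I4 finished on DIV
c30: I4→R4
c31: issue I5 (ADD)
c32: I5 read-ops, issue I6 (DIV)
c33: I6 read-ops
c34: I5 finished on ADD
c35: I5→R4
c41: I6 finished on DIV
c42: I6→R0
c43: issue I7 (DIV)
c44: I7 read-ops, issue I8 (INT)
c45: I8 read-ops
c46: I8 finished on INT
c47: I8→R0
c52: I7 finished on DIV
c53: I7→R4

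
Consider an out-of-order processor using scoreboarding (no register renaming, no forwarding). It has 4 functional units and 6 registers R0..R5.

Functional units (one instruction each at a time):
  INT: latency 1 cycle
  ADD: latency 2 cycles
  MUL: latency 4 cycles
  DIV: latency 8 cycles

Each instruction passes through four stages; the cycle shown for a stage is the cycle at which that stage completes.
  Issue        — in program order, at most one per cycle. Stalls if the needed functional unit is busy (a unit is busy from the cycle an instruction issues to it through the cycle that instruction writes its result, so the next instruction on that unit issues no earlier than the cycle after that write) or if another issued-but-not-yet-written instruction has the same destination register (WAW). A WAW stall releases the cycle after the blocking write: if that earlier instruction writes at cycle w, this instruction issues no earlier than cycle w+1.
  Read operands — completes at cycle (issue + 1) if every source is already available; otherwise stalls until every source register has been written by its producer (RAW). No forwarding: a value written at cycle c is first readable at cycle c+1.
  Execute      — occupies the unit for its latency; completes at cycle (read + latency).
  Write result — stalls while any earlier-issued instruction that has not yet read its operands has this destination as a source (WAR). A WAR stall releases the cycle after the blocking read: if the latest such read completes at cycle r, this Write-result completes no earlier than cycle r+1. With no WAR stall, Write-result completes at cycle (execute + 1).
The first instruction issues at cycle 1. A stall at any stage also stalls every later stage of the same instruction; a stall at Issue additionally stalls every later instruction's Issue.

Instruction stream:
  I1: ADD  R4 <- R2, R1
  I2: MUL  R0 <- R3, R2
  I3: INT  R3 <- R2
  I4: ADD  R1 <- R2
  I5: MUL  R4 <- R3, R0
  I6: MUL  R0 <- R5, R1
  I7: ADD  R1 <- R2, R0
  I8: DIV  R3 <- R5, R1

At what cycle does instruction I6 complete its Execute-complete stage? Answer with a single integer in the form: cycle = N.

cycle = 21

c1: I1→ADD
c2: I1 RO, I2→MUL
c3: I2 RO, I3→INT
c4: I1 EX, I3 RO
c5: I1 WR R4, I3 EX
c6: I3 WR R3, I4→ADD
c7: I2 EX, I4 RO
c8: I2 WR R0
c9: I4 EX, I5→MUL
c10: I4 WR R1, I5 RO
c14: I5 EX
c15: I5 WR R4
c16: I6→MUL
c17: I6 RO, I7→ADD
c18: I8→DIV
c21: I6 EX
c22: I6 WR R0
c23: I7 RO
c25: I7 EX
c26: I7 WR R1
c27: I8 RO
c35: I8 EX
c36: I8 WR R3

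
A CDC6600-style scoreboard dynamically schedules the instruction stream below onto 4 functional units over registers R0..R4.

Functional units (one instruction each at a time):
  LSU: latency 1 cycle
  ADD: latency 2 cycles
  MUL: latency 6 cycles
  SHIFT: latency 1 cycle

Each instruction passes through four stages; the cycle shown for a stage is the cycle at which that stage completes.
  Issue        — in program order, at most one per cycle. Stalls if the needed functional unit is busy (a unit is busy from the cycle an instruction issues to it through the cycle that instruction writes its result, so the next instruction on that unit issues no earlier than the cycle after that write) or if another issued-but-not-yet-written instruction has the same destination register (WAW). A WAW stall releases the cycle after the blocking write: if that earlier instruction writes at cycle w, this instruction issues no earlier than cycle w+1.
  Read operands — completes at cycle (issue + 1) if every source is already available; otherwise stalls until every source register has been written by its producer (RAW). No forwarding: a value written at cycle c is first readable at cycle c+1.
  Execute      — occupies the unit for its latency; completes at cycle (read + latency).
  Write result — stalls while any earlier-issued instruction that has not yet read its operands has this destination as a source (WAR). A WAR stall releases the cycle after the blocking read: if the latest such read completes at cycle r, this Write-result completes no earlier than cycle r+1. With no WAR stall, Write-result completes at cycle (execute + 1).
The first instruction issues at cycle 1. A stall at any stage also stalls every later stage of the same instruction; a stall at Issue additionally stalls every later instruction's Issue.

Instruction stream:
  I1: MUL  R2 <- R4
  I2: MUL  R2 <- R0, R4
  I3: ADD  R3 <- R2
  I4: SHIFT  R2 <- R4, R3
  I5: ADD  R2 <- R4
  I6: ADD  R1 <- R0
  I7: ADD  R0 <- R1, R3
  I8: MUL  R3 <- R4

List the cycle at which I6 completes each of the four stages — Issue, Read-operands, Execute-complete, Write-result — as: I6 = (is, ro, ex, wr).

I6 = (31, 32, 34, 35)

t=1  issue I1 (MUL)
t=2  I1 read-ops
t=8  I1 finished on MUL
t=9  I1→R2
t=10  issue I2 (MUL)
t=11  I2 read-ops; issue I3 (ADD)
t=17  I2 finished on MUL
t=18  I2→R2
t=19  I3 read-ops; issue I4 (SHIFT)
t=21  I3 finished on ADD
t=22  I3→R3
t=23  I4 read-ops
t=24  I4 finished on SHIFT
t=25  I4→R2
t=26  issue I5 (ADD)
t=27  I5 read-ops
t=29  I5 finished on ADD
t=30  I5→R2
t=31  issue I6 (ADD)
t=32  I6 read-ops
t=34  I6 finished on ADD
t=35  I6→R1
t=36  issue I7 (ADD)
t=37  I7 read-ops; issue I8 (MUL)
t=38  I8 read-ops
t=39  I7 finished on ADD
t=40  I7→R0
t=44  I8 finished on MUL
t=45  I8→R3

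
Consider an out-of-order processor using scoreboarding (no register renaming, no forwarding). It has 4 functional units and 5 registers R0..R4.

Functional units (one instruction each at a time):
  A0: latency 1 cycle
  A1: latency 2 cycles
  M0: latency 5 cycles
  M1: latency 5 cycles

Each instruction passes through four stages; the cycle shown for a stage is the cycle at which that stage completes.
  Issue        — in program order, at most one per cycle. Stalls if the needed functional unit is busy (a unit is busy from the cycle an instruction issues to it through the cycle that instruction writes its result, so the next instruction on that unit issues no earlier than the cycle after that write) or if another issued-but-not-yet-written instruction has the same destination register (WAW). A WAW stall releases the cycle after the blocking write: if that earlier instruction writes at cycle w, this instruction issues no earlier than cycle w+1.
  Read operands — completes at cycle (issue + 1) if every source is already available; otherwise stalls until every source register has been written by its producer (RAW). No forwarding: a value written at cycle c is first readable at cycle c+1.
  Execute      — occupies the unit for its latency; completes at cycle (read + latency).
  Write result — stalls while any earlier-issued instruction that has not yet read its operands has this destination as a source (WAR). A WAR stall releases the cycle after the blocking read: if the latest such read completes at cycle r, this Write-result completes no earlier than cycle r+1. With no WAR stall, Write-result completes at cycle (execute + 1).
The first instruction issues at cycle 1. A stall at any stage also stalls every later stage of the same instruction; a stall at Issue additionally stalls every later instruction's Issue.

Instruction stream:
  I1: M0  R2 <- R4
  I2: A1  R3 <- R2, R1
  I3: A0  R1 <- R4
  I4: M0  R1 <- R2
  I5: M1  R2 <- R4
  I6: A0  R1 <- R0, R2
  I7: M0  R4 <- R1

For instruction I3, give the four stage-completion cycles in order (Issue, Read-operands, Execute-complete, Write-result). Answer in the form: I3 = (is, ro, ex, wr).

t=1  I1→M0
t=2  I1 RO · I2→A1
t=3  I3→A0
t=4  I3 RO
t=5  I3 EX
t=7  I1 EX
t=8  I1 WR R2
t=9  I2 RO
t=10  I3 WR R1
t=11  I2 EX · I4→M0
t=12  I2 WR R3 · I4 RO · I5→M1
t=13  I5 RO
t=17  I4 EX
t=18  I4 WR R1 · I5 EX
t=19  I5 WR R2 · I6→A0
t=20  I6 RO · I7→M0
t=21  I6 EX
t=22  I6 WR R1
t=23  I7 RO
t=28  I7 EX
t=29  I7 WR R4

I3 = (3, 4, 5, 10)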